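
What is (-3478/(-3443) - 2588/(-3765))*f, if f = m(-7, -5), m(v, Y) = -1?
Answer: -22005154/12962895 ≈ -1.6975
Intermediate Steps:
f = -1
(-3478/(-3443) - 2588/(-3765))*f = (-3478/(-3443) - 2588/(-3765))*(-1) = (-3478*(-1/3443) - 2588*(-1/3765))*(-1) = (3478/3443 + 2588/3765)*(-1) = (22005154/12962895)*(-1) = -22005154/12962895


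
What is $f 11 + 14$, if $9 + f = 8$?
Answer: $3$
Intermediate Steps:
$f = -1$ ($f = -9 + 8 = -1$)
$f 11 + 14 = \left(-1\right) 11 + 14 = -11 + 14 = 3$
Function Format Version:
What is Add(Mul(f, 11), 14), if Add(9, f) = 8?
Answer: 3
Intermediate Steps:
f = -1 (f = Add(-9, 8) = -1)
Add(Mul(f, 11), 14) = Add(Mul(-1, 11), 14) = Add(-11, 14) = 3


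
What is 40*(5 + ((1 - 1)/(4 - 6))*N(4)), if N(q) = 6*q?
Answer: 200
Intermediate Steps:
40*(5 + ((1 - 1)/(4 - 6))*N(4)) = 40*(5 + ((1 - 1)/(4 - 6))*(6*4)) = 40*(5 + (0/(-2))*24) = 40*(5 + (0*(-½))*24) = 40*(5 + 0*24) = 40*(5 + 0) = 40*5 = 200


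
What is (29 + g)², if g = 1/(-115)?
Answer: 11115556/13225 ≈ 840.50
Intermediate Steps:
g = -1/115 ≈ -0.0086956
(29 + g)² = (29 - 1/115)² = (3334/115)² = 11115556/13225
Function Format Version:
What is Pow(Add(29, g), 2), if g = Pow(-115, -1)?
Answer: Rational(11115556, 13225) ≈ 840.50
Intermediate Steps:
g = Rational(-1, 115) ≈ -0.0086956
Pow(Add(29, g), 2) = Pow(Add(29, Rational(-1, 115)), 2) = Pow(Rational(3334, 115), 2) = Rational(11115556, 13225)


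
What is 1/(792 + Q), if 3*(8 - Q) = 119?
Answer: 3/2281 ≈ 0.0013152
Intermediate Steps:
Q = -95/3 (Q = 8 - ⅓*119 = 8 - 119/3 = -95/3 ≈ -31.667)
1/(792 + Q) = 1/(792 - 95/3) = 1/(2281/3) = 3/2281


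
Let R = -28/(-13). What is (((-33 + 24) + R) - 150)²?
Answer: 4157521/169 ≈ 24601.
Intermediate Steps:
R = 28/13 (R = -28*(-1/13) = 28/13 ≈ 2.1538)
(((-33 + 24) + R) - 150)² = (((-33 + 24) + 28/13) - 150)² = ((-9 + 28/13) - 150)² = (-89/13 - 150)² = (-2039/13)² = 4157521/169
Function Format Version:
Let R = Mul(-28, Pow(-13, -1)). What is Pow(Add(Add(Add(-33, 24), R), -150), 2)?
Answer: Rational(4157521, 169) ≈ 24601.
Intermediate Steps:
R = Rational(28, 13) (R = Mul(-28, Rational(-1, 13)) = Rational(28, 13) ≈ 2.1538)
Pow(Add(Add(Add(-33, 24), R), -150), 2) = Pow(Add(Add(Add(-33, 24), Rational(28, 13)), -150), 2) = Pow(Add(Add(-9, Rational(28, 13)), -150), 2) = Pow(Add(Rational(-89, 13), -150), 2) = Pow(Rational(-2039, 13), 2) = Rational(4157521, 169)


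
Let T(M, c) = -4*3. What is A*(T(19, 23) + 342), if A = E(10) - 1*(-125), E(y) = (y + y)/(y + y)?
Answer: 41580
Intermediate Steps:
E(y) = 1 (E(y) = (2*y)/((2*y)) = (2*y)*(1/(2*y)) = 1)
T(M, c) = -12
A = 126 (A = 1 - 1*(-125) = 1 + 125 = 126)
A*(T(19, 23) + 342) = 126*(-12 + 342) = 126*330 = 41580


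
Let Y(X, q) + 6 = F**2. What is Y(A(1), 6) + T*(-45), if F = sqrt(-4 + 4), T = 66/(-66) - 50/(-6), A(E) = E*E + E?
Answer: -336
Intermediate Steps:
A(E) = E + E**2 (A(E) = E**2 + E = E + E**2)
T = 22/3 (T = 66*(-1/66) - 50*(-1/6) = -1 + 25/3 = 22/3 ≈ 7.3333)
F = 0 (F = sqrt(0) = 0)
Y(X, q) = -6 (Y(X, q) = -6 + 0**2 = -6 + 0 = -6)
Y(A(1), 6) + T*(-45) = -6 + (22/3)*(-45) = -6 - 330 = -336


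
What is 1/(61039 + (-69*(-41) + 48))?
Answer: 1/63916 ≈ 1.5646e-5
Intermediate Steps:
1/(61039 + (-69*(-41) + 48)) = 1/(61039 + (2829 + 48)) = 1/(61039 + 2877) = 1/63916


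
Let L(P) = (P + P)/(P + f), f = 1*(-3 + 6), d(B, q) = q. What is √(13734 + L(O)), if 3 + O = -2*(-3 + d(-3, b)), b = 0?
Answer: √13735 ≈ 117.20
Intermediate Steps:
O = 3 (O = -3 - 2*(-3 + 0) = -3 - 2*(-3) = -3 + 6 = 3)
f = 3 (f = 1*3 = 3)
L(P) = 2*P/(3 + P) (L(P) = (P + P)/(P + 3) = (2*P)/(3 + P) = 2*P/(3 + P))
√(13734 + L(O)) = √(13734 + 2*3/(3 + 3)) = √(13734 + 2*3/6) = √(13734 + 2*3*(⅙)) = √(13734 + 1) = √13735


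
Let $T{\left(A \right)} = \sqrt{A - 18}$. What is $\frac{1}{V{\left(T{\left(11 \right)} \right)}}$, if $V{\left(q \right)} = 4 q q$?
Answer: $- \frac{1}{28} \approx -0.035714$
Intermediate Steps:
$T{\left(A \right)} = \sqrt{-18 + A}$ ($T{\left(A \right)} = \sqrt{A - 18} = \sqrt{-18 + A}$)
$V{\left(q \right)} = 4 q^{2}$
$\frac{1}{V{\left(T{\left(11 \right)} \right)}} = \frac{1}{4 \left(\sqrt{-18 + 11}\right)^{2}} = \frac{1}{4 \left(\sqrt{-7}\right)^{2}} = \frac{1}{4 \left(i \sqrt{7}\right)^{2}} = \frac{1}{4 \left(-7\right)} = \frac{1}{-28} = - \frac{1}{28}$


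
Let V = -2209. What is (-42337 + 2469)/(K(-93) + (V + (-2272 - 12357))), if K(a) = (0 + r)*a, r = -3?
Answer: 39868/16559 ≈ 2.4076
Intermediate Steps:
K(a) = -3*a (K(a) = (0 - 3)*a = -3*a)
(-42337 + 2469)/(K(-93) + (V + (-2272 - 12357))) = (-42337 + 2469)/(-3*(-93) + (-2209 + (-2272 - 12357))) = -39868/(279 + (-2209 - 14629)) = -39868/(279 - 16838) = -39868/(-16559) = -39868*(-1/16559) = 39868/16559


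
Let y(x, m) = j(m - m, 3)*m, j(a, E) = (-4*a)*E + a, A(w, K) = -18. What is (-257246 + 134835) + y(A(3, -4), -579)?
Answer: -122411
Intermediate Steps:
j(a, E) = a - 4*E*a (j(a, E) = -4*E*a + a = a - 4*E*a)
y(x, m) = 0 (y(x, m) = ((m - m)*(1 - 4*3))*m = (0*(1 - 12))*m = (0*(-11))*m = 0*m = 0)
(-257246 + 134835) + y(A(3, -4), -579) = (-257246 + 134835) + 0 = -122411 + 0 = -122411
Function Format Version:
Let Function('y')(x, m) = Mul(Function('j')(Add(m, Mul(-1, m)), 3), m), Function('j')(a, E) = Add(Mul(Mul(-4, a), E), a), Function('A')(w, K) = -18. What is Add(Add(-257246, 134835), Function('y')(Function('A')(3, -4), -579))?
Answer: -122411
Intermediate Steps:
Function('j')(a, E) = Add(a, Mul(-4, E, a)) (Function('j')(a, E) = Add(Mul(-4, E, a), a) = Add(a, Mul(-4, E, a)))
Function('y')(x, m) = 0 (Function('y')(x, m) = Mul(Mul(Add(m, Mul(-1, m)), Add(1, Mul(-4, 3))), m) = Mul(Mul(0, Add(1, -12)), m) = Mul(Mul(0, -11), m) = Mul(0, m) = 0)
Add(Add(-257246, 134835), Function('y')(Function('A')(3, -4), -579)) = Add(Add(-257246, 134835), 0) = Add(-122411, 0) = -122411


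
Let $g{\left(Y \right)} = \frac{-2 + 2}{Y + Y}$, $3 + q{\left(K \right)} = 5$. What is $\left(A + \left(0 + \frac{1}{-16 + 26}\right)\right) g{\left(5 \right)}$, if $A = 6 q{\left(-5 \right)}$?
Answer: $0$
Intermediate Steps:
$q{\left(K \right)} = 2$ ($q{\left(K \right)} = -3 + 5 = 2$)
$A = 12$ ($A = 6 \cdot 2 = 12$)
$g{\left(Y \right)} = 0$ ($g{\left(Y \right)} = \frac{0}{2 Y} = 0 \frac{1}{2 Y} = 0$)
$\left(A + \left(0 + \frac{1}{-16 + 26}\right)\right) g{\left(5 \right)} = \left(12 + \left(0 + \frac{1}{-16 + 26}\right)\right) 0 = \left(12 + \left(0 + \frac{1}{10}\right)\right) 0 = \left(12 + \frac{1}{10}\right) 0 = \frac{121}{10} \cdot 0 = 0$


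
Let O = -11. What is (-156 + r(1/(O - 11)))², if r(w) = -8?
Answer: 26896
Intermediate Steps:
(-156 + r(1/(O - 11)))² = (-156 - 8)² = (-164)² = 26896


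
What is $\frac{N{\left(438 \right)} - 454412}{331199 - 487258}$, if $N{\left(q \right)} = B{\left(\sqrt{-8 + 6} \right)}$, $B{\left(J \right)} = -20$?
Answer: $\frac{454432}{156059} \approx 2.9119$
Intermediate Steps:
$N{\left(q \right)} = -20$
$\frac{N{\left(438 \right)} - 454412}{331199 - 487258} = \frac{-20 - 454412}{331199 - 487258} = - \frac{454432}{-156059} = \left(-454432\right) \left(- \frac{1}{156059}\right) = \frac{454432}{156059}$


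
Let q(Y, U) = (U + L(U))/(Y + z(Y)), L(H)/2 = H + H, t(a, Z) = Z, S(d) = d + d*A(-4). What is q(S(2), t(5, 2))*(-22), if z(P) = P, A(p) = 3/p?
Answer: -220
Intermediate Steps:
S(d) = d/4 (S(d) = d + d*(3/(-4)) = d + d*(3*(-¼)) = d + d*(-¾) = d - 3*d/4 = d/4)
L(H) = 4*H (L(H) = 2*(H + H) = 2*(2*H) = 4*H)
q(Y, U) = 5*U/(2*Y) (q(Y, U) = (U + 4*U)/(Y + Y) = (5*U)/((2*Y)) = (5*U)*(1/(2*Y)) = 5*U/(2*Y))
q(S(2), t(5, 2))*(-22) = ((5/2)*2/((¼)*2))*(-22) = ((5/2)*2/(½))*(-22) = ((5/2)*2*2)*(-22) = 10*(-22) = -220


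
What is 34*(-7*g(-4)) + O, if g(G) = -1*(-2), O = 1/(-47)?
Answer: -22373/47 ≈ -476.02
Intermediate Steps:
O = -1/47 ≈ -0.021277
g(G) = 2
34*(-7*g(-4)) + O = 34*(-7*2) - 1/47 = 34*(-14) - 1/47 = -476 - 1/47 = -22373/47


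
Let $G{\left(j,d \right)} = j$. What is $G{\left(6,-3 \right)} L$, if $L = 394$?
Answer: $2364$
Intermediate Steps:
$G{\left(6,-3 \right)} L = 6 \cdot 394 = 2364$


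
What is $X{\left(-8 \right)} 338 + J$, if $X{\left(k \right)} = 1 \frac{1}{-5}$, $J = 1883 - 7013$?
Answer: $- \frac{25988}{5} \approx -5197.6$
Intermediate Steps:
$J = -5130$
$X{\left(k \right)} = - \frac{1}{5}$ ($X{\left(k \right)} = 1 \left(- \frac{1}{5}\right) = - \frac{1}{5}$)
$X{\left(-8 \right)} 338 + J = \left(- \frac{1}{5}\right) 338 - 5130 = - \frac{338}{5} - 5130 = - \frac{25988}{5}$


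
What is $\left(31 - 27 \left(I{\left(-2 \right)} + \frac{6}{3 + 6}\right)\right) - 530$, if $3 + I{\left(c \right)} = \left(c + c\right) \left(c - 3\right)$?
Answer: $-976$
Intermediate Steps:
$I{\left(c \right)} = -3 + 2 c \left(-3 + c\right)$ ($I{\left(c \right)} = -3 + \left(c + c\right) \left(c - 3\right) = -3 + 2 c \left(-3 + c\right)$)
$\left(31 - 27 \left(I{\left(-2 \right)} + \frac{6}{3 + 6}\right)\right) - 530 = \left(31 - 27 \left(\left(-3 - -12 + 2 \left(-2\right)^{2}\right) + \frac{6}{3 + 6}\right)\right) - 530 = \left(31 - 27 \left(\left(-3 + 12 + 2 \cdot 4\right) + \frac{6}{9}\right)\right) - 530 = \left(31 - 27 \left(\left(-3 + 12 + 8\right) + 6 \cdot \frac{1}{9}\right)\right) - 530 = \left(31 - 27 \left(17 + \frac{2}{3}\right)\right) - 530 = \left(31 - 477\right) - 530 = -446 - 530 = -976$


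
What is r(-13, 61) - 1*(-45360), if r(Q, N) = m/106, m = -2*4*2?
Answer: 2404072/53 ≈ 45360.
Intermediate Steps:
m = -16 (m = -8*2 = -16)
r(Q, N) = -8/53 (r(Q, N) = -16/106 = -16*1/106 = -8/53)
r(-13, 61) - 1*(-45360) = -8/53 - 1*(-45360) = -8/53 + 45360 = 2404072/53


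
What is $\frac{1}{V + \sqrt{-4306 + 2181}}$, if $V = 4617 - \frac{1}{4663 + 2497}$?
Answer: $\frac{236693268040}{1092921724882961} - \frac{256328000 i \sqrt{85}}{1092921724882961} \approx 0.00021657 - 2.1623 \cdot 10^{-6} i$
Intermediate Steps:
$V = \frac{33057719}{7160}$ ($V = 4617 - \frac{1}{7160} = \frac{33057719}{7160} \approx 4617.0$)
$\frac{1}{V + \sqrt{-4306 + 2181}} = \frac{1}{\frac{33057719}{7160} + \sqrt{-4306 + 2181}} = \frac{1}{\frac{33057719}{7160} + \sqrt{-2125}} = \frac{1}{\frac{33057719}{7160} + 5 i \sqrt{85}}$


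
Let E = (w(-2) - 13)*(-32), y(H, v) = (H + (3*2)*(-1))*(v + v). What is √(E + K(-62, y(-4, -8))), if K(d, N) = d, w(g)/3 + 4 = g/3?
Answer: √802 ≈ 28.320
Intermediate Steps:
w(g) = -12 + g (w(g) = -12 + 3*(g/3) = -12 + g)
y(H, v) = 2*v*(-6 + H) (y(H, v) = (H + 6*(-1))*(2*v) = (H - 6)*(2*v) = (-6 + H)*(2*v) = 2*v*(-6 + H))
E = 864 (E = ((-12 - 2) - 13)*(-32) = (-14 - 13)*(-32) = -27*(-32) = 864)
√(E + K(-62, y(-4, -8))) = √(864 - 62) = √802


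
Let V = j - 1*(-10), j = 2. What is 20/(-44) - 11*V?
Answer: -1457/11 ≈ -132.45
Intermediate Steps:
V = 12 (V = 2 - 1*(-10) = 2 + 10 = 12)
20/(-44) - 11*V = 20/(-44) - 11*12 = 20*(-1/44) - 132 = -5/11 - 132 = -1457/11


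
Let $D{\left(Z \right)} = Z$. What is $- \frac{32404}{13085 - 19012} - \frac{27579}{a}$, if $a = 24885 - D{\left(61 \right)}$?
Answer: $\frac{22101247}{5073512} \approx 4.3562$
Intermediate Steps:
$a = 24824$ ($a = 24885 - 61 = 24824$)
$- \frac{32404}{13085 - 19012} - \frac{27579}{a} = - \frac{32404}{13085 - 19012} - \frac{27579}{24824} = - \frac{32404}{-5927} - \frac{951}{856} = \left(-32404\right) \left(- \frac{1}{5927}\right) - \frac{951}{856} = \frac{32404}{5927} - \frac{951}{856} = \frac{22101247}{5073512}$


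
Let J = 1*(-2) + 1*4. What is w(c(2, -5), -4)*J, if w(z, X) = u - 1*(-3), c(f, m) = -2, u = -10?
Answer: -14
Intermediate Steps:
w(z, X) = -7 (w(z, X) = -10 - 1*(-3) = -10 + 3 = -7)
J = 2 (J = -2 + 4 = 2)
w(c(2, -5), -4)*J = -7*2 = -14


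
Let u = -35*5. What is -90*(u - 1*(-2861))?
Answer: -241740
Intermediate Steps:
u = -175
-90*(u - 1*(-2861)) = -90*(-175 - 1*(-2861)) = -90*(-175 + 2861) = -90*2686 = -241740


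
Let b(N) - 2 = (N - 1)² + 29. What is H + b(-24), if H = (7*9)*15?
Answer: 1601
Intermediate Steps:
b(N) = 31 + (-1 + N)² (b(N) = 2 + ((N - 1)² + 29) = 2 + ((-1 + N)² + 29) = 2 + (29 + (-1 + N)²) = 31 + (-1 + N)²)
H = 945 (H = 63*15 = 945)
H + b(-24) = 945 + (31 + (-1 - 24)²) = 945 + (31 + (-25)²) = 945 + (31 + 625) = 945 + 656 = 1601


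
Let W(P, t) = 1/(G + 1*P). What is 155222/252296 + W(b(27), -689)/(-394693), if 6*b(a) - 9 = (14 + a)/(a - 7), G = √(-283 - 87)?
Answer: 12669705972661291/20593190417626948 + 14400*I*√370/2122201504813 ≈ 0.61524 + 1.3052e-7*I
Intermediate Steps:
G = I*√370 (G = √(-370) = I*√370 ≈ 19.235*I)
b(a) = 3/2 + (14 + a)/(6*(-7 + a)) (b(a) = 3/2 + ((14 + a)/(a - 7))/6 = 3/2 + ((14 + a)/(-7 + a))/6 = 3/2 + (14 + a)/(6*(-7 + a)))
W(P, t) = 1/(P + I*√370) (W(P, t) = 1/(I*√370 + 1*P) = 1/(I*√370 + P) = 1/(P + I*√370))
155222/252296 + W(b(27), -689)/(-394693) = 155222/252296 + 1/(((-49 + 10*27)/(6*(-7 + 27)) + I*√370)*(-394693)) = 155222*(1/252296) - 1/394693/((⅙)*(-49 + 270)/20 + I*√370) = 77611/126148 - 1/394693/((⅙)*(1/20)*221 + I*√370) = 77611/126148 - 1/394693/(221/120 + I*√370) = 77611/126148 - 1/(394693*(221/120 + I*√370))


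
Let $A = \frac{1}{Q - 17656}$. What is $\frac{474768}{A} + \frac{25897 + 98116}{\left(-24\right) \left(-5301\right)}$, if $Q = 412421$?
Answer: $\frac{1254976302632447}{6696} \approx 1.8742 \cdot 10^{11}$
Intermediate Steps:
$A = \frac{1}{394765}$ ($A = \frac{1}{412421 - 17656} = \frac{1}{394765} \approx 2.5332 \cdot 10^{-6}$)
$\frac{474768}{A} + \frac{25897 + 98116}{\left(-24\right) \left(-5301\right)} = 474768 \frac{1}{\frac{1}{394765}} + \frac{25897 + 98116}{\left(-24\right) \left(-5301\right)} = 474768 \cdot 394765 + \frac{124013}{127224} = 187421789520 + 124013 \cdot \frac{1}{127224} = 187421789520 + \frac{6527}{6696} = \frac{1254976302632447}{6696}$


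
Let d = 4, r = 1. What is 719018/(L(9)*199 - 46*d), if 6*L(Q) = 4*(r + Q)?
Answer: 1078527/1714 ≈ 629.25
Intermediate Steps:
L(Q) = 2/3 + 2*Q/3 (L(Q) = (4*(1 + Q))/6 = (4 + 4*Q)/6 = 2/3 + 2*Q/3)
719018/(L(9)*199 - 46*d) = 719018/((2/3 + (2/3)*9)*199 - 46*4) = 719018/((2/3 + 6)*199 - 184) = 719018/((20/3)*199 - 184) = 719018/(3980/3 - 184) = 719018/(3428/3) = 719018*(3/3428) = 1078527/1714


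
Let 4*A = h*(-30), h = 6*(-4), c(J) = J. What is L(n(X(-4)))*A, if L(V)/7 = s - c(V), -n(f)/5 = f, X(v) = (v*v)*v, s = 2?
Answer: -400680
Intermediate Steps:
X(v) = v³ (X(v) = v²*v = v³)
n(f) = -5*f
L(V) = 14 - 7*V (L(V) = 7*(2 - V) = 14 - 7*V)
h = -24
A = 180 (A = (-24*(-30))/4 = (¼)*720 = 180)
L(n(X(-4)))*A = (14 - (-35)*(-4)³)*180 = (14 - (-35)*(-64))*180 = (14 - 7*320)*180 = (14 - 2240)*180 = -2226*180 = -400680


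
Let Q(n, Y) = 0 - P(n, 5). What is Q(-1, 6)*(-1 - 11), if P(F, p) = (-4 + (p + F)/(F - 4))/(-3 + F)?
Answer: 72/5 ≈ 14.400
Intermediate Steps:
P(F, p) = (-4 + (F + p)/(-4 + F))/(-3 + F)
Q(n, Y) = -(21 - 3*n)/(12 + n**2 - 7*n) (Q(n, Y) = 0 - (16 + 5 - 3*n)/(12 + n**2 - 7*n) = 0 - (21 - 3*n)/(12 + n**2 - 7*n) = -(21 - 3*n)/(12 + n**2 - 7*n))
Q(-1, 6)*(-1 - 11) = (3*(-7 - 1)/(12 + (-1)**2 - 7*(-1)))*(-1 - 11) = (3*(-8)/(12 + 1 + 7))*(-12) = (3*(-8)/20)*(-12) = (3*(1/20)*(-8))*(-12) = -6/5*(-12) = 72/5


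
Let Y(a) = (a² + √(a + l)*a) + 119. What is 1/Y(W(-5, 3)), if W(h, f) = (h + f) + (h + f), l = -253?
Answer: 135/22337 + 4*I*√257/22337 ≈ 0.0060438 + 0.0028708*I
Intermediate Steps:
W(h, f) = 2*f + 2*h (W(h, f) = (f + h) + (f + h) = 2*f + 2*h)
Y(a) = 119 + a² + a*√(-253 + a) (Y(a) = (a² + √(a - 253)*a) + 119 = (a² + √(-253 + a)*a) + 119 = (a² + a*√(-253 + a)) + 119 = 119 + a² + a*√(-253 + a))
1/Y(W(-5, 3)) = 1/(119 + (2*3 + 2*(-5))² + (2*3 + 2*(-5))*√(-253 + (2*3 + 2*(-5)))) = 1/(119 + (6 - 10)² + (6 - 10)*√(-253 + (6 - 10))) = 1/(119 + (-4)² - 4*√(-253 - 4)) = 1/(119 + 16 - 4*I*√257) = 1/(135 - 4*I*√257)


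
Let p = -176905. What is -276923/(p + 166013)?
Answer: 276923/10892 ≈ 25.424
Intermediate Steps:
-276923/(p + 166013) = -276923/(-176905 + 166013) = -276923/(-10892) = -276923*(-1/10892) = 276923/10892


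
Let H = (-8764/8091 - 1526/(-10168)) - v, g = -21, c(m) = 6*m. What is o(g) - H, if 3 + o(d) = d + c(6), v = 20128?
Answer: 26725487513/1326924 ≈ 20141.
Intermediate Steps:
o(d) = 33 + d (o(d) = -3 + (d + 6*6) = -3 + (d + 36) = -3 + (36 + d) = 33 + d)
H = -26709564425/1326924 (H = (-8764/8091 - 1526/(-10168)) - 1*20128 = (-8764*1/8091 - 1526*(-1/10168)) - 20128 = (-8764/8091 + 763/5084) - 20128 = -1238153/1326924 - 20128 = -26709564425/1326924 ≈ -20129.)
o(g) - H = (33 - 21) - 1*(-26709564425/1326924) = 12 + 26709564425/1326924 = 26725487513/1326924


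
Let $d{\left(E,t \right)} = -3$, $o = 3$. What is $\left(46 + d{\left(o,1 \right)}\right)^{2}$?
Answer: $1849$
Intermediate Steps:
$\left(46 + d{\left(o,1 \right)}\right)^{2} = \left(46 - 3\right)^{2} = 43^{2} = 1849$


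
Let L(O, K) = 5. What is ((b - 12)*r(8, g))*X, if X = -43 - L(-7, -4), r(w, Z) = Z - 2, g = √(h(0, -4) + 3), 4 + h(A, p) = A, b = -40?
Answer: -4992 + 2496*I ≈ -4992.0 + 2496.0*I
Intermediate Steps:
h(A, p) = -4 + A
g = I (g = √((-4 + 0) + 3) = √(-4 + 3) = √(-1) = I ≈ 1.0*I)
r(w, Z) = -2 + Z
X = -48 (X = -43 - 1*5 = -43 - 5 = -48)
((b - 12)*r(8, g))*X = ((-40 - 12)*(-2 + I))*(-48) = -52*(-2 + I)*(-48) = (104 - 52*I)*(-48) = -4992 + 2496*I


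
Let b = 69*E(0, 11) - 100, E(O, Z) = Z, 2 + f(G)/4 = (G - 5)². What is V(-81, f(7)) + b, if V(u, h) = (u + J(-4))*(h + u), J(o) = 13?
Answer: 5623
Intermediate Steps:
f(G) = -8 + 4*(-5 + G)² (f(G) = -8 + 4*(G - 5)² = -8 + 4*(-5 + G)²)
b = 659 (b = 69*11 - 100 = 759 - 100 = 659)
V(u, h) = (13 + u)*(h + u) (V(u, h) = (u + 13)*(h + u) = (13 + u)*(h + u))
V(-81, f(7)) + b = ((-81)² + 13*(-8 + 4*(-5 + 7)²) + 13*(-81) + (-8 + 4*(-5 + 7)²)*(-81)) + 659 = (6561 + 13*(-8 + 4*2²) - 1053 + (-8 + 4*2²)*(-81)) + 659 = (6561 + 13*(-8 + 4*4) - 1053 + (-8 + 4*4)*(-81)) + 659 = (6561 + 13*(-8 + 16) - 1053 + (-8 + 16)*(-81)) + 659 = (6561 + 13*8 - 1053 + 8*(-81)) + 659 = (6561 + 104 - 1053 - 648) + 659 = 4964 + 659 = 5623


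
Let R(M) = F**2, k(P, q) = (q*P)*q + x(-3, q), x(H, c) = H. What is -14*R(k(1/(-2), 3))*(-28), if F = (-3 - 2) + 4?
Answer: 392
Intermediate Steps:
F = -1 (F = -5 + 4 = -1)
k(P, q) = -3 + P*q**2 (k(P, q) = (q*P)*q - 3 = (P*q)*q - 3 = P*q**2 - 3 = -3 + P*q**2)
R(M) = 1 (R(M) = (-1)**2 = 1)
-14*R(k(1/(-2), 3))*(-28) = -14*1*(-28) = -14*(-28) = 392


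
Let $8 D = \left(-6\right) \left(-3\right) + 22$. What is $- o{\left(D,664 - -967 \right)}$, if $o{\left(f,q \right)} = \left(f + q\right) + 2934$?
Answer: $-4570$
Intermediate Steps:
$D = 5$ ($D = \frac{\left(-6\right) \left(-3\right) + 22}{8} = \frac{18 + 22}{8} = \frac{1}{8} \cdot 40 = 5$)
$o{\left(f,q \right)} = 2934 + f + q$
$- o{\left(D,664 - -967 \right)} = - (2934 + 5 + \left(664 - -967\right)) = - (2934 + 5 + \left(664 + 967\right)) = - (2934 + 5 + 1631) = \left(-1\right) 4570 = -4570$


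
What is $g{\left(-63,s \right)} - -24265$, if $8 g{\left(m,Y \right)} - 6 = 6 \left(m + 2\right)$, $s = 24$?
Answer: $24220$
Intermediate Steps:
$g{\left(m,Y \right)} = \frac{9}{4} + \frac{3 m}{4}$ ($g{\left(m,Y \right)} = \frac{3}{4} + \frac{6 \left(m + 2\right)}{8} = \frac{3}{4} + \frac{6 \left(2 + m\right)}{8} = \frac{3}{4} + \frac{12 + 6 m}{8} = \frac{3}{4} + \left(\frac{3}{2} + \frac{3 m}{4}\right) = \frac{9}{4} + \frac{3 m}{4}$)
$g{\left(-63,s \right)} - -24265 = \left(\frac{9}{4} + \frac{3}{4} \left(-63\right)\right) - -24265 = \left(\frac{9}{4} - \frac{189}{4}\right) + 24265 = -45 + 24265 = 24220$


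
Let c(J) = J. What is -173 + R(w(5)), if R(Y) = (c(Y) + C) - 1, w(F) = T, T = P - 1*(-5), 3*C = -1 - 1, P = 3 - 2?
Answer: -506/3 ≈ -168.67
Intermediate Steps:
P = 1
C = -⅔ (C = (-1 - 1)/3 = (⅓)*(-2) = -⅔ ≈ -0.66667)
T = 6 (T = 1 - 1*(-5) = 1 + 5 = 6)
w(F) = 6
R(Y) = -5/3 + Y (R(Y) = (Y - ⅔) - 1 = (-⅔ + Y) - 1 = -5/3 + Y)
-173 + R(w(5)) = -173 + (-5/3 + 6) = -173 + 13/3 = -506/3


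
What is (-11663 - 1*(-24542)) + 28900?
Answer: 41779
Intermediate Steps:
(-11663 - 1*(-24542)) + 28900 = (-11663 + 24542) + 28900 = 12879 + 28900 = 41779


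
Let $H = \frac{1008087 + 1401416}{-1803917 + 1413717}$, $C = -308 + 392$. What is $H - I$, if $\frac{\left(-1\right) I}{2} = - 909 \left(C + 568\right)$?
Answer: $- \frac{462520516703}{390200} \approx -1.1853 \cdot 10^{6}$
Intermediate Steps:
$C = 84$
$H = - \frac{2409503}{390200}$ ($H = \frac{2409503}{-390200} = 2409503 \left(- \frac{1}{390200}\right) = - \frac{2409503}{390200} \approx -6.175$)
$I = 1185336$ ($I = - 2 \left(- 909 \left(84 + 568\right)\right) = - 2 \left(\left(-909\right) 652\right) = \left(-2\right) \left(-592668\right) = 1185336$)
$H - I = - \frac{2409503}{390200} - 1185336 = - \frac{462520516703}{390200}$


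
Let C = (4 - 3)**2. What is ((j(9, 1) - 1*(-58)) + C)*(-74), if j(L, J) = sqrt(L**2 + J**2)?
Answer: -4366 - 74*sqrt(82) ≈ -5036.1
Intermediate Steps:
C = 1 (C = 1**2 = 1)
j(L, J) = sqrt(J**2 + L**2)
((j(9, 1) - 1*(-58)) + C)*(-74) = ((sqrt(1**2 + 9**2) - 1*(-58)) + 1)*(-74) = ((sqrt(1 + 81) + 58) + 1)*(-74) = ((sqrt(82) + 58) + 1)*(-74) = ((58 + sqrt(82)) + 1)*(-74) = (59 + sqrt(82))*(-74) = -4366 - 74*sqrt(82)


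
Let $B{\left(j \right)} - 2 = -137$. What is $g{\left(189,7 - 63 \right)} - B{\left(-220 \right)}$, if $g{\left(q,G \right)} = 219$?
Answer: $354$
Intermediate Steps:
$B{\left(j \right)} = -135$ ($B{\left(j \right)} = 2 - 137 = -135$)
$g{\left(189,7 - 63 \right)} - B{\left(-220 \right)} = 219 - -135 = 219 + 135 = 354$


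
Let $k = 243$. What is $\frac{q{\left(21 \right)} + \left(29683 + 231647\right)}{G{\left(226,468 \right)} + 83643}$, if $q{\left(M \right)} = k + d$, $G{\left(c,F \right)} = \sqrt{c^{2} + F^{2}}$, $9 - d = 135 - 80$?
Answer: $\frac{21874902861}{6995881349} - \frac{2615270 \sqrt{2701}}{6995881349} \approx 3.1074$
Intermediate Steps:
$d = -46$ ($d = 9 - \left(135 - 80\right) = 9 - 55 = -46$)
$G{\left(c,F \right)} = \sqrt{F^{2} + c^{2}}$
$q{\left(M \right)} = 197$ ($q{\left(M \right)} = 243 - 46 = 197$)
$\frac{q{\left(21 \right)} + \left(29683 + 231647\right)}{G{\left(226,468 \right)} + 83643} = \frac{197 + \left(29683 + 231647\right)}{\sqrt{468^{2} + 226^{2}} + 83643} = \frac{197 + 261330}{\sqrt{219024 + 51076} + 83643} = \frac{261527}{\sqrt{270100} + 83643} = \frac{261527}{10 \sqrt{2701} + 83643} = \frac{261527}{83643 + 10 \sqrt{2701}}$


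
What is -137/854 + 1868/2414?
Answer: 632277/1030778 ≈ 0.61340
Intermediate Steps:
-137/854 + 1868/2414 = -137*1/854 + 1868*(1/2414) = -137/854 + 934/1207 = 632277/1030778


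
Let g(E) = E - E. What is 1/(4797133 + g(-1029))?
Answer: 1/4797133 ≈ 2.0846e-7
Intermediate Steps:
g(E) = 0
1/(4797133 + g(-1029)) = 1/(4797133 + 0) = 1/4797133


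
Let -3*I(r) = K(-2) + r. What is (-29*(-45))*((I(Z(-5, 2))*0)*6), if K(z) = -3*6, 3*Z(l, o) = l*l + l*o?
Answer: 0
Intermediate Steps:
Z(l, o) = l²/3 + l*o/3 (Z(l, o) = (l*l + l*o)/3 = (l² + l*o)/3 = l²/3 + l*o/3)
K(z) = -18
I(r) = 6 - r/3 (I(r) = -(-18 + r)/3 = 6 - r/3)
(-29*(-45))*((I(Z(-5, 2))*0)*6) = (-29*(-45))*(((6 - (-5)*(-5 + 2)/9)*0)*6) = 1305*(((6 - (-5)*(-3)/9)*0)*6) = 1305*(((6 - ⅓*5)*0)*6) = 1305*(((6 - 5/3)*0)*6) = 1305*(((13/3)*0)*6) = 1305*(0*6) = 1305*0 = 0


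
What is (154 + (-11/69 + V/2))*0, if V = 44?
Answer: 0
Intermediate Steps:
(154 + (-11/69 + V/2))*0 = (154 + (-11/69 + 44/2))*0 = (154 + (-11*1/69 + 44*(1/2)))*0 = (154 + (-11/69 + 22))*0 = (154 + 1507/69)*0 = (12133/69)*0 = 0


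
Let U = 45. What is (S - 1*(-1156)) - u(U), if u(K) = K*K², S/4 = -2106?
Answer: -98393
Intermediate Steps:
S = -8424 (S = 4*(-2106) = -8424)
u(K) = K³
(S - 1*(-1156)) - u(U) = (-8424 - 1*(-1156)) - 1*45³ = (-8424 + 1156) - 1*91125 = -7268 - 91125 = -98393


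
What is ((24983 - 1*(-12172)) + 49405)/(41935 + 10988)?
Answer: 86560/52923 ≈ 1.6356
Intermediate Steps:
((24983 - 1*(-12172)) + 49405)/(41935 + 10988) = ((24983 + 12172) + 49405)/52923 = (37155 + 49405)*(1/52923) = 86560*(1/52923) = 86560/52923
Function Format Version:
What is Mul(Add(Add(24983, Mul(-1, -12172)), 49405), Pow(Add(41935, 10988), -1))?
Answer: Rational(86560, 52923) ≈ 1.6356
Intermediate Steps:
Mul(Add(Add(24983, Mul(-1, -12172)), 49405), Pow(Add(41935, 10988), -1)) = Mul(Add(Add(24983, 12172), 49405), Pow(52923, -1)) = Mul(Add(37155, 49405), Rational(1, 52923)) = Mul(86560, Rational(1, 52923)) = Rational(86560, 52923)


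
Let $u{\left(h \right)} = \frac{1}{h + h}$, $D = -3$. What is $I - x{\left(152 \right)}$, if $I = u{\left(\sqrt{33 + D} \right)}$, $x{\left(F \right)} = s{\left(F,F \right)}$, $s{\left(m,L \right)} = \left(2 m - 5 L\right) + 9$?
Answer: $447 + \frac{\sqrt{30}}{60} \approx 447.09$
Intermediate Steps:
$u{\left(h \right)} = \frac{1}{2 h}$
$s{\left(m,L \right)} = 9 - 5 L + 2 m$ ($s{\left(m,L \right)} = \left(- 5 L + 2 m\right) + 9 = 9 - 5 L + 2 m$)
$x{\left(F \right)} = 9 - 3 F$ ($x{\left(F \right)} = 9 - 5 F + 2 F = 9 - 3 F$)
$I = \frac{\sqrt{30}}{60}$ ($I = \frac{1}{2 \sqrt{33 - 3}} = \frac{1}{2 \sqrt{30}} = \frac{\frac{1}{30} \sqrt{30}}{2} = \frac{\sqrt{30}}{60} \approx 0.091287$)
$I - x{\left(152 \right)} = \frac{\sqrt{30}}{60} - \left(9 - 456\right) = \frac{\sqrt{30}}{60} - -447 = \frac{\sqrt{30}}{60} + 447 = 447 + \frac{\sqrt{30}}{60}$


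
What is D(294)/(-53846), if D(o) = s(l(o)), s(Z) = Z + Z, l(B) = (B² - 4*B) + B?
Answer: -85554/26923 ≈ -3.1777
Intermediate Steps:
l(B) = B² - 3*B
s(Z) = 2*Z
D(o) = 2*o*(-3 + o) (D(o) = 2*(o*(-3 + o)) = 2*o*(-3 + o))
D(294)/(-53846) = (2*294*(-3 + 294))/(-53846) = (2*294*291)*(-1/53846) = 171108*(-1/53846) = -85554/26923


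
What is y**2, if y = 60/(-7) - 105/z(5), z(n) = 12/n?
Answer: 2146225/784 ≈ 2737.5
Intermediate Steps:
y = -1465/28 (y = 60/(-7) - 105/(12/5) = 60*(-1/7) - 105/(12*(1/5)) = -60/7 - 105/12/5 = -60/7 - 105*5/12 = -60/7 - 175/4 = -1465/28 ≈ -52.321)
y**2 = (-1465/28)**2 = 2146225/784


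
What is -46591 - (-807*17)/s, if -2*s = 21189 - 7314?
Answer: -215492521/4625 ≈ -46593.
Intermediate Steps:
s = -13875/2 (s = -(21189 - 7314)/2 = -½*13875 = -13875/2 ≈ -6937.5)
-46591 - (-807*17)/s = -46591 - (-807*17)/(-13875/2) = -46591 - (-13719)*(-2)/13875 = -46591 - 1*9146/4625 = -46591 - 9146/4625 = -215492521/4625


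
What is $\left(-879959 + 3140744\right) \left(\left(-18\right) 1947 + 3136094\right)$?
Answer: $7010802802680$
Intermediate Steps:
$\left(-879959 + 3140744\right) \left(\left(-18\right) 1947 + 3136094\right) = 2260785 \left(-35046 + 3136094\right) = 2260785 \cdot 3101048 = 7010802802680$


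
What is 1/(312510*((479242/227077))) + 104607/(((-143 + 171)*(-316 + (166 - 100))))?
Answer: -783338547400747/52418771097000 ≈ -14.944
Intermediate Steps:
1/(312510*((479242/227077))) + 104607/(((-143 + 171)*(-316 + (166 - 100)))) = 1/(312510*((479242*(1/227077)))) + 104607/((28*(-316 + 66))) = 1/(312510*(479242/227077)) + 104607/((28*(-250))) = (1/312510)*(227077/479242) + 104607/(-7000) = 227077/149767917420 + 104607*(-1/7000) = 227077/149767917420 - 104607/7000 = -783338547400747/52418771097000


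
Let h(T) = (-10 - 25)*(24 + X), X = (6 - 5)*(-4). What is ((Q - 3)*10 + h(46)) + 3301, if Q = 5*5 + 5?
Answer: 2871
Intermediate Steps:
X = -4 (X = 1*(-4) = -4)
Q = 30 (Q = 25 + 5 = 30)
h(T) = -700 (h(T) = (-10 - 25)*(24 - 4) = -35*20 = -700)
((Q - 3)*10 + h(46)) + 3301 = ((30 - 3)*10 - 700) + 3301 = (27*10 - 700) + 3301 = (270 - 700) + 3301 = -430 + 3301 = 2871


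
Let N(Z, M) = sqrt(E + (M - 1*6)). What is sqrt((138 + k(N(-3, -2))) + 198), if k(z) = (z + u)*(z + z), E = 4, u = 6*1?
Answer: 2*sqrt(82 + 6*I) ≈ 18.123 + 0.66215*I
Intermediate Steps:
u = 6
N(Z, M) = sqrt(-2 + M) (N(Z, M) = sqrt(4 + (M - 1*6)) = sqrt(4 + (M - 6)) = sqrt(4 + (-6 + M)) = sqrt(-2 + M))
k(z) = 2*z*(6 + z) (k(z) = (z + 6)*(z + z) = (6 + z)*(2*z) = 2*z*(6 + z))
sqrt((138 + k(N(-3, -2))) + 198) = sqrt((138 + 2*sqrt(-2 - 2)*(6 + sqrt(-2 - 2))) + 198) = sqrt((138 + 2*sqrt(-4)*(6 + sqrt(-4))) + 198) = sqrt((138 + 2*(2*I)*(6 + 2*I)) + 198) = sqrt((138 + 4*I*(6 + 2*I)) + 198) = sqrt(336 + 4*I*(6 + 2*I))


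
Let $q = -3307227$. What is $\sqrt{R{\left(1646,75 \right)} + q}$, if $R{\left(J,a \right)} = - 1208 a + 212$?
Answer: $i \sqrt{3397615} \approx 1843.3 i$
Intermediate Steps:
$R{\left(J,a \right)} = 212 - 1208 a$
$\sqrt{R{\left(1646,75 \right)} + q} = \sqrt{\left(212 - 90600\right) - 3307227} = \sqrt{-90388 - 3307227} = \sqrt{-3397615} = i \sqrt{3397615}$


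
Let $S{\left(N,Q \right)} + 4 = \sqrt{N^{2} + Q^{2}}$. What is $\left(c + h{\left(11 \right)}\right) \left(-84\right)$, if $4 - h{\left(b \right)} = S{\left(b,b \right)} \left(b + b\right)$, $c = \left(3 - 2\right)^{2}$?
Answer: $-7812 + 20328 \sqrt{2} \approx 20936.0$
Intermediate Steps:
$S{\left(N,Q \right)} = -4 + \sqrt{N^{2} + Q^{2}}$
$c = 1$ ($c = 1^{2} = 1$)
$h{\left(b \right)} = 4 - 2 b \left(-4 + \sqrt{2} \sqrt{b^{2}}\right)$ ($h{\left(b \right)} = 4 - \left(-4 + \sqrt{b^{2} + b^{2}}\right) \left(b + b\right) = 4 - \left(-4 + \sqrt{2 b^{2}}\right) 2 b = 4 - \left(-4 + \sqrt{2} \sqrt{b^{2}}\right) 2 b = 4 - 2 b \left(-4 + \sqrt{2} \sqrt{b^{2}}\right)$)
$\left(c + h{\left(11 \right)}\right) \left(-84\right) = \left(1 + \left(4 - 22 \left(-4 + \sqrt{2} \sqrt{11^{2}}\right)\right)\right) \left(-84\right) = \left(1 + \left(4 - 22 \left(-4 + \sqrt{2} \sqrt{121}\right)\right)\right) \left(-84\right) = \left(1 + \left(4 - 22 \left(-4 + \sqrt{2} \cdot 11\right)\right)\right) \left(-84\right) = \left(1 + \left(4 - 22 \left(-4 + 11 \sqrt{2}\right)\right)\right) \left(-84\right) = \left(1 + \left(4 + \left(88 - 242 \sqrt{2}\right)\right)\right) \left(-84\right) = \left(1 + \left(92 - 242 \sqrt{2}\right)\right) \left(-84\right) = \left(93 - 242 \sqrt{2}\right) \left(-84\right) = -7812 + 20328 \sqrt{2}$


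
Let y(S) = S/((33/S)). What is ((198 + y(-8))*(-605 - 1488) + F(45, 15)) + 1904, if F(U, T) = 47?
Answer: -13745231/33 ≈ -4.1652e+5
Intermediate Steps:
y(S) = S²/33 (y(S) = S*(S/33) = S²/33)
((198 + y(-8))*(-605 - 1488) + F(45, 15)) + 1904 = ((198 + (1/33)*(-8)²)*(-605 - 1488) + 47) + 1904 = ((198 + (1/33)*64)*(-2093) + 47) + 1904 = ((198 + 64/33)*(-2093) + 47) + 1904 = ((6598/33)*(-2093) + 47) + 1904 = (-13809614/33 + 47) + 1904 = -13808063/33 + 1904 = -13745231/33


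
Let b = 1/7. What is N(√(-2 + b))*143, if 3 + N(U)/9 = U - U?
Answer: -3861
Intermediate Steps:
b = ⅐ ≈ 0.14286
N(U) = -27 (N(U) = -27 + 9*(U - U) = -27 + 9*0 = -27 + 0 = -27)
N(√(-2 + b))*143 = -27*143 = -3861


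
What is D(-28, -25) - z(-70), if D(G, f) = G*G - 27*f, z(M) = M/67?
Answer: 97823/67 ≈ 1460.0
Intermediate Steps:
z(M) = M/67 (z(M) = M*(1/67) = M/67)
D(G, f) = G² - 27*f
D(-28, -25) - z(-70) = ((-28)² - 27*(-25)) - (-70)/67 = (784 + 675) - 1*(-70/67) = 1459 + 70/67 = 97823/67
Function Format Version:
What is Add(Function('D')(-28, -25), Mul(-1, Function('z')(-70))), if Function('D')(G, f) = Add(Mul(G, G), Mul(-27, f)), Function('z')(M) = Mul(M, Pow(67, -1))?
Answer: Rational(97823, 67) ≈ 1460.0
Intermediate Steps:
Function('z')(M) = Mul(Rational(1, 67), M) (Function('z')(M) = Mul(M, Rational(1, 67)) = Mul(Rational(1, 67), M))
Function('D')(G, f) = Add(Pow(G, 2), Mul(-27, f))
Add(Function('D')(-28, -25), Mul(-1, Function('z')(-70))) = Add(Add(Pow(-28, 2), Mul(-27, -25)), Mul(-1, Mul(Rational(1, 67), -70))) = Add(Add(784, 675), Mul(-1, Rational(-70, 67))) = Add(1459, Rational(70, 67)) = Rational(97823, 67)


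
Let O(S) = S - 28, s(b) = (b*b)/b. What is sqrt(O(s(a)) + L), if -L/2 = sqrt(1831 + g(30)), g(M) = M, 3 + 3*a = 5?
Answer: sqrt(-246 - 18*sqrt(1861))/3 ≈ 10.659*I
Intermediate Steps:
a = 2/3 (a = -1 + (1/3)*5 = -1 + 5/3 = 2/3 ≈ 0.66667)
s(b) = b (s(b) = b**2/b = b)
O(S) = -28 + S
L = -2*sqrt(1861) (L = -2*sqrt(1831 + 30) = -2*sqrt(1861) ≈ -86.279)
sqrt(O(s(a)) + L) = sqrt((-28 + 2/3) - 2*sqrt(1861)) = sqrt(-82/3 - 2*sqrt(1861))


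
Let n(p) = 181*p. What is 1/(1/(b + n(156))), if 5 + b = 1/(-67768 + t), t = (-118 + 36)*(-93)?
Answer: 1697868801/60142 ≈ 28231.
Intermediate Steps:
t = 7626 (t = -82*(-93) = 7626)
b = -300711/60142 (b = -5 + 1/(-67768 + 7626) = -5 + 1/(-60142) = -5 - 1/60142 = -300711/60142 ≈ -5.0000)
1/(1/(b + n(156))) = 1/(1/(-300711/60142 + 181*156)) = 1/(1/(-300711/60142 + 28236)) = 1/(1/(1697868801/60142)) = 1/(60142/1697868801) = 1697868801/60142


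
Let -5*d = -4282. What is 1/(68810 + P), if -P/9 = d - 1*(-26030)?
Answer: -5/865838 ≈ -5.7748e-6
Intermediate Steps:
d = 4282/5 (d = -⅕*(-4282) = 4282/5 ≈ 856.40)
P = -1209888/5 (P = -9*(4282/5 - 1*(-26030)) = -9*(4282/5 + 26030) = -9*134432/5 = -1209888/5 ≈ -2.4198e+5)
1/(68810 + P) = 1/(68810 - 1209888/5) = 1/(-865838/5) = -5/865838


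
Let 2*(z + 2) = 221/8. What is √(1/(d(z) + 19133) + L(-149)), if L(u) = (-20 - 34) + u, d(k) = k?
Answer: I*√19047506310195/306317 ≈ 14.248*I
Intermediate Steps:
z = 189/16 (z = -2 + (221/8)/2 = -2 + (221*(⅛))/2 = -2 + (½)*(221/8) = -2 + 221/16 = 189/16 ≈ 11.813)
L(u) = -54 + u
√(1/(d(z) + 19133) + L(-149)) = √(1/(189/16 + 19133) + (-54 - 149)) = √(1/(306317/16) - 203) = √(16/306317 - 203) = √(-62182335/306317) = I*√19047506310195/306317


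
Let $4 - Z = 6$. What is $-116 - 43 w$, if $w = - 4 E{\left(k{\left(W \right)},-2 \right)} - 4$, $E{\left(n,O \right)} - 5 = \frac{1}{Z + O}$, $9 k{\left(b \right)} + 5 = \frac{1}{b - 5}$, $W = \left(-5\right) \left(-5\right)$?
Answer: $873$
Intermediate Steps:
$Z = -2$ ($Z = 4 - 6 = -2$)
$W = 25$
$k{\left(b \right)} = - \frac{5}{9} + \frac{1}{9 \left(-5 + b\right)}$ ($k{\left(b \right)} = - \frac{5}{9} + \frac{1}{9 \left(b - 5\right)} = - \frac{5}{9} + \frac{1}{9 \left(-5 + b\right)}$)
$E{\left(n,O \right)} = 5 + \frac{1}{-2 + O}$
$w = -23$ ($w = - 4 \frac{-9 + 5 \left(-2\right)}{-2 - 2} - 4 = - 4 \frac{-9 - 10}{-4} - 4 = - 4 \left(\left(- \frac{1}{4}\right) \left(-19\right)\right) - 4 = \left(-4\right) \frac{19}{4} - 4 = -19 - 4 = -23$)
$-116 - 43 w = -116 - -989 = -116 + 989 = 873$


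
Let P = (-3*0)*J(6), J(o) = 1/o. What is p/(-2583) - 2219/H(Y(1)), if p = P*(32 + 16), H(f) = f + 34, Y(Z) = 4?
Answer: -2219/38 ≈ -58.395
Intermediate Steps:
H(f) = 34 + f
P = 0 (P = -3*0/6 = 0*(⅙) = 0)
p = 0 (p = 0*(32 + 16) = 0*48 = 0)
p/(-2583) - 2219/H(Y(1)) = 0/(-2583) - 2219/(34 + 4) = 0*(-1/2583) - 2219/38 = 0 - 2219*1/38 = 0 - 2219/38 = -2219/38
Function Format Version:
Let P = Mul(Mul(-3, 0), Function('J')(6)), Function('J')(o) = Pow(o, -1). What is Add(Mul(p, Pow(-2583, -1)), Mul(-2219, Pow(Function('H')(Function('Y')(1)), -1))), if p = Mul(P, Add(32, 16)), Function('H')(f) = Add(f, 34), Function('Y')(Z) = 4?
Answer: Rational(-2219, 38) ≈ -58.395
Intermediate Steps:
Function('H')(f) = Add(34, f)
P = 0 (P = Mul(Mul(-3, 0), Pow(6, -1)) = Mul(0, Rational(1, 6)) = 0)
p = 0 (p = Mul(0, Add(32, 16)) = Mul(0, 48) = 0)
Add(Mul(p, Pow(-2583, -1)), Mul(-2219, Pow(Function('H')(Function('Y')(1)), -1))) = Add(Mul(0, Pow(-2583, -1)), Mul(-2219, Pow(Add(34, 4), -1))) = Add(Mul(0, Rational(-1, 2583)), Mul(-2219, Pow(38, -1))) = Add(0, Mul(-2219, Rational(1, 38))) = Add(0, Rational(-2219, 38)) = Rational(-2219, 38)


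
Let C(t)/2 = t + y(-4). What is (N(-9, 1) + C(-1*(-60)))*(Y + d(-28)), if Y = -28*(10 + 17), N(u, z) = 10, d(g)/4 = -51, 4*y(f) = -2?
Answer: -123840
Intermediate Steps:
y(f) = -½ (y(f) = (¼)*(-2) = -½)
d(g) = -204 (d(g) = 4*(-51) = -204)
C(t) = -1 + 2*t (C(t) = 2*(t - ½) = 2*(-½ + t) = -1 + 2*t)
Y = -756 (Y = -28*27 = -756)
(N(-9, 1) + C(-1*(-60)))*(Y + d(-28)) = (10 + (-1 + 2*(-1*(-60))))*(-756 - 204) = (10 + (-1 + 2*60))*(-960) = (10 + (-1 + 120))*(-960) = (10 + 119)*(-960) = 129*(-960) = -123840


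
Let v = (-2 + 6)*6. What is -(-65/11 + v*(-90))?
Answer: 23825/11 ≈ 2165.9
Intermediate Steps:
v = 24 (v = 4*6 = 24)
-(-65/11 + v*(-90)) = -(-65/11 + 24*(-90)) = -(-65*1/11 - 2160) = -(-65/11 - 2160) = -1*(-23825/11) = 23825/11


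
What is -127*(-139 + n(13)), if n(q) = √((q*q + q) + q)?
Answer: 17653 - 127*√195 ≈ 15880.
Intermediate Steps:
n(q) = √(q² + 2*q) (n(q) = √((q² + q) + q) = √((q + q²) + q) = √(q² + 2*q))
-127*(-139 + n(13)) = -127*(-139 + √(13*(2 + 13))) = -127*(-139 + √(13*15)) = -127*(-139 + √195) = 17653 - 127*√195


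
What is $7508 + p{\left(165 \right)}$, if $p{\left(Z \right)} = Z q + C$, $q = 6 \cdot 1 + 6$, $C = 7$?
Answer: $9495$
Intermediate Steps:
$q = 12$ ($q = 6 + 6 = 12$)
$p{\left(Z \right)} = 7 + 12 Z$ ($p{\left(Z \right)} = Z 12 + 7 = 12 Z + 7 = 7 + 12 Z$)
$7508 + p{\left(165 \right)} = 7508 + \left(7 + 12 \cdot 165\right) = 7508 + \left(7 + 1980\right) = 7508 + 1987 = 9495$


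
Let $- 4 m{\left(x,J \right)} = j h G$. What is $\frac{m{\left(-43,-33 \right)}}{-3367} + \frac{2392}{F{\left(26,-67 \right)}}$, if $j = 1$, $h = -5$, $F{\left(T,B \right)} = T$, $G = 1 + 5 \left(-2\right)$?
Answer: $\frac{1239101}{13468} \approx 92.003$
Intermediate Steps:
$G = -9$ ($G = 1 - 10 = -9$)
$m{\left(x,J \right)} = - \frac{45}{4}$ ($m{\left(x,J \right)} = - \frac{1 \left(-5\right) \left(-9\right)}{4} = - \frac{\left(-5\right) \left(-9\right)}{4} = \left(- \frac{1}{4}\right) 45 = - \frac{45}{4}$)
$\frac{m{\left(-43,-33 \right)}}{-3367} + \frac{2392}{F{\left(26,-67 \right)}} = - \frac{45}{4 \left(-3367\right)} + \frac{2392}{26} = \left(- \frac{45}{4}\right) \left(- \frac{1}{3367}\right) + 2392 \cdot \frac{1}{26} = \frac{45}{13468} + 92 = \frac{1239101}{13468}$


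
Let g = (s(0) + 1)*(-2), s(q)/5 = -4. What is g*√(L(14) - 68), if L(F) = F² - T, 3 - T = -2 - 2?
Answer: 418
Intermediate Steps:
T = 7 (T = 3 - (-2 - 2) = 3 - 1*(-4) = 3 + 4 = 7)
s(q) = -20 (s(q) = 5*(-4) = -20)
g = 38 (g = (-20 + 1)*(-2) = -19*(-2) = 38)
L(F) = -7 + F² (L(F) = F² - 1*7 = F² - 7 = -7 + F²)
g*√(L(14) - 68) = 38*√((-7 + 14²) - 68) = 38*√((-7 + 196) - 68) = 38*√(189 - 68) = 38*√121 = 38*11 = 418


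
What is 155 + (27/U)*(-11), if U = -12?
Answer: 719/4 ≈ 179.75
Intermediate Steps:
155 + (27/U)*(-11) = 155 + (27/(-12))*(-11) = 155 + (27*(-1/12))*(-11) = 155 - 9/4*(-11) = 155 + 99/4 = 719/4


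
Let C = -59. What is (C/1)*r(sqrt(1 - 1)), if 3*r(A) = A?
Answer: 0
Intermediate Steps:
r(A) = A/3
(C/1)*r(sqrt(1 - 1)) = (-59/1)*(sqrt(1 - 1)/3) = (-59*1)*(sqrt(0)/3) = -59*0/3 = -59*0 = 0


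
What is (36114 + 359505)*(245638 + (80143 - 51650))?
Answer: 108451432089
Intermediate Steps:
(36114 + 359505)*(245638 + (80143 - 51650)) = 395619*(245638 + 28493) = 395619*274131 = 108451432089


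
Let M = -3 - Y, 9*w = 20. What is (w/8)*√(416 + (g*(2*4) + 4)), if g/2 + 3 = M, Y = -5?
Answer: 5*√101/9 ≈ 5.5833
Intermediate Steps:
w = 20/9 (w = (⅑)*20 = 20/9 ≈ 2.2222)
M = 2 (M = -3 - 1*(-5) = -3 + 5 = 2)
g = -2 (g = -6 + 2*2 = -6 + 4 = -2)
(w/8)*√(416 + (g*(2*4) + 4)) = ((20/9)/8)*√(416 + (-4*4 + 4)) = ((20/9)*(⅛))*√(416 + (-2*8 + 4)) = 5*√(416 + (-16 + 4))/18 = 5*√(416 - 12)/18 = 5*√404/18 = 5*(2*√101)/18 = 5*√101/9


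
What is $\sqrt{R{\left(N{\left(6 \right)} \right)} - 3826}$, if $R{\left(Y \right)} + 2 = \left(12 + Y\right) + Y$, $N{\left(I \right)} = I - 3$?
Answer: $i \sqrt{3810} \approx 61.725 i$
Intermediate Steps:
$N{\left(I \right)} = -3 + I$ ($N{\left(I \right)} = I - 3 = -3 + I$)
$R{\left(Y \right)} = 10 + 2 Y$ ($R{\left(Y \right)} = -2 + \left(\left(12 + Y\right) + Y\right) = -2 + \left(12 + 2 Y\right) = 10 + 2 Y$)
$\sqrt{R{\left(N{\left(6 \right)} \right)} - 3826} = \sqrt{\left(10 + 2 \left(-3 + 6\right)\right) - 3826} = \sqrt{\left(10 + 2 \cdot 3\right) - 3826} = \sqrt{\left(10 + 6\right) - 3826} = \sqrt{16 - 3826} = \sqrt{-3810} = i \sqrt{3810}$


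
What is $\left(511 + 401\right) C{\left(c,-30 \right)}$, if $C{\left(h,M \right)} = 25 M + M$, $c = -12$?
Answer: $-711360$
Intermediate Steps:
$C{\left(h,M \right)} = 26 M$
$\left(511 + 401\right) C{\left(c,-30 \right)} = \left(511 + 401\right) 26 \left(-30\right) = 912 \left(-780\right) = -711360$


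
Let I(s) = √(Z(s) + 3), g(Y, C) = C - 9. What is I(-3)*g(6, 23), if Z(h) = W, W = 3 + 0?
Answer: 14*√6 ≈ 34.293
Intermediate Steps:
g(Y, C) = -9 + C
W = 3
Z(h) = 3
I(s) = √6 (I(s) = √(3 + 3) = √6)
I(-3)*g(6, 23) = √6*(-9 + 23) = √6*14 = 14*√6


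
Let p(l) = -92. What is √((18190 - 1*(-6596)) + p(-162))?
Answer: √24694 ≈ 157.14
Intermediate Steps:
√((18190 - 1*(-6596)) + p(-162)) = √((18190 - 1*(-6596)) - 92) = √((18190 + 6596) - 92) = √(24786 - 92) = √24694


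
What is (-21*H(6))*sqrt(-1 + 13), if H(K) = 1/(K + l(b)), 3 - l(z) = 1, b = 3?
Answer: -21*sqrt(3)/4 ≈ -9.0933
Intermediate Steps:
l(z) = 2 (l(z) = 3 - 1*1 = 3 - 1 = 2)
H(K) = 1/(2 + K) (H(K) = 1/(K + 2) = 1/(2 + K))
(-21*H(6))*sqrt(-1 + 13) = (-21/(2 + 6))*sqrt(-1 + 13) = (-21/8)*sqrt(12) = (-21*1/8)*(2*sqrt(3)) = -21*sqrt(3)/4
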